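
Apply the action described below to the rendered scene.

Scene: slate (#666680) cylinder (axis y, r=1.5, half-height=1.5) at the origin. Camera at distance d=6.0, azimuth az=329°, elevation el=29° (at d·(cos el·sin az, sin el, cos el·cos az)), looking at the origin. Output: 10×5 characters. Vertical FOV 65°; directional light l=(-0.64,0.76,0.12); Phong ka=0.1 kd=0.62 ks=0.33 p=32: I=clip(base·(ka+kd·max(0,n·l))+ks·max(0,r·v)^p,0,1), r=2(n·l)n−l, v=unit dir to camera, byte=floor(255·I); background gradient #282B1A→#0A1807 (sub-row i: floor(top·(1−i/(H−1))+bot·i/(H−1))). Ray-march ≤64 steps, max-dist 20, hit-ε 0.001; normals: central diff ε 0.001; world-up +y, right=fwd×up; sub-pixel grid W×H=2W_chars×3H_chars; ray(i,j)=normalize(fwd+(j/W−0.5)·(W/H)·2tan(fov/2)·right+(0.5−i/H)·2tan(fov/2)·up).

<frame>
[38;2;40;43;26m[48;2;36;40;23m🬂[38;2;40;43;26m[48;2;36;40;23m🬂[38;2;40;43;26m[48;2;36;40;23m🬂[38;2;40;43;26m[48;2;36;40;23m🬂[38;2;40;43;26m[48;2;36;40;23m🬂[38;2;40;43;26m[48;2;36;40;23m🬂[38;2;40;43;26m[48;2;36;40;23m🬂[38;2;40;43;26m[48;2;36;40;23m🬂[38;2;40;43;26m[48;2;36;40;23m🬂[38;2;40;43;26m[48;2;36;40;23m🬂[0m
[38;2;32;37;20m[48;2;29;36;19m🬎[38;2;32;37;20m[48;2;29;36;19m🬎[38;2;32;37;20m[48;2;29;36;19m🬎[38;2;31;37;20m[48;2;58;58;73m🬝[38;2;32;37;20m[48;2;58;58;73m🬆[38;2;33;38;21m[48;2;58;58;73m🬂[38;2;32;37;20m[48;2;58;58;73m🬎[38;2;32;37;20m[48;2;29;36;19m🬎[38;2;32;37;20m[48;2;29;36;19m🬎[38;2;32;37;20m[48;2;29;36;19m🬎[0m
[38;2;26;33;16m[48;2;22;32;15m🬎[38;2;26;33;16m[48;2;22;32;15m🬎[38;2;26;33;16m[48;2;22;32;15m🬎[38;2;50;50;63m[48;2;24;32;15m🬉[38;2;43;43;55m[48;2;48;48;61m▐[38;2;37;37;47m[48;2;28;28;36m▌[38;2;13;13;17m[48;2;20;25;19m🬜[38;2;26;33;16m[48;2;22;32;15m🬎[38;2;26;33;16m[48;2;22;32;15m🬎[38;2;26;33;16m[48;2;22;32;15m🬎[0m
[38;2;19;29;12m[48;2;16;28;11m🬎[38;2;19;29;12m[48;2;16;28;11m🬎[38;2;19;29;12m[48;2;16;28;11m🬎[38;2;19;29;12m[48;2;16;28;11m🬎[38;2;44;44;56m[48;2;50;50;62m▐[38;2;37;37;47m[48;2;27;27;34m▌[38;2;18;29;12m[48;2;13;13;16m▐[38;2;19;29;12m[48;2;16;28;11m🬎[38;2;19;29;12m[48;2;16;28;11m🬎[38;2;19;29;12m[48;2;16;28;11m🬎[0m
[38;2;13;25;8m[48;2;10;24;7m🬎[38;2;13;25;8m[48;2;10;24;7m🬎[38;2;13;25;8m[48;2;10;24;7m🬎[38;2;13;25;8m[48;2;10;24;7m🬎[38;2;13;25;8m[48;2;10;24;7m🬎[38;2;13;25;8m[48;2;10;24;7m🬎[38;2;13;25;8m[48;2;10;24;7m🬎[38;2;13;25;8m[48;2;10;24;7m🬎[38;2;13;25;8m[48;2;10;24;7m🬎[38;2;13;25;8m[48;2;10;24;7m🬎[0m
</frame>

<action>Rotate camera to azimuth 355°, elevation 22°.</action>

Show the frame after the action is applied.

<frame>
[38;2;40;43;26m[48;2;36;40;23m🬂[38;2;40;43;26m[48;2;36;40;23m🬂[38;2;40;43;26m[48;2;36;40;23m🬂[38;2;40;43;26m[48;2;36;40;23m🬂[38;2;40;43;26m[48;2;36;40;23m🬂[38;2;40;43;26m[48;2;36;40;23m🬂[38;2;40;43;26m[48;2;36;40;23m🬂[38;2;40;43;26m[48;2;36;40;23m🬂[38;2;40;43;26m[48;2;36;40;23m🬂[38;2;40;43;26m[48;2;36;40;23m🬂[0m
[38;2;32;37;20m[48;2;29;36;19m🬎[38;2;32;37;20m[48;2;29;36;19m🬎[38;2;32;37;20m[48;2;29;36;19m🬎[38;2;31;37;20m[48;2;48;48;60m🬝[38;2;33;37;26m[48;2;58;58;73m🬝[38;2;32;37;20m[48;2;58;58;73m🬎[38;2;32;37;20m[48;2;10;10;12m🬎[38;2;32;37;20m[48;2;29;36;19m🬎[38;2;32;37;20m[48;2;29;36;19m🬎[38;2;32;37;20m[48;2;29;36;19m🬎[0m
[38;2;26;33;16m[48;2;22;32;15m🬎[38;2;26;33;16m[48;2;22;32;15m🬎[38;2;26;33;16m[48;2;22;32;15m🬎[38;2;24;33;16m[48;2;50;50;62m▌[38;2;30;30;38m[48;2;39;39;50m▐[38;2;21;21;26m[48;2;10;10;13m▌[38;2;10;10;12m[48;2;10;10;12m [38;2;26;33;16m[48;2;22;32;15m🬎[38;2;26;33;16m[48;2;22;32;15m🬎[38;2;26;33;16m[48;2;22;32;15m🬎[0m
[38;2;19;29;12m[48;2;16;28;11m🬎[38;2;19;29;12m[48;2;16;28;11m🬎[38;2;19;29;12m[48;2;16;28;11m🬎[38;2;19;29;12m[48;2;16;28;11m🬎[38;2;31;31;39m[48;2;42;42;52m▐[38;2;21;21;26m[48;2;10;10;12m▌[38;2;10;10;12m[48;2;18;29;12m▌[38;2;19;29;12m[48;2;16;28;11m🬎[38;2;19;29;12m[48;2;16;28;11m🬎[38;2;19;29;12m[48;2;16;28;11m🬎[0m
[38;2;13;25;8m[48;2;10;24;7m🬎[38;2;13;25;8m[48;2;10;24;7m🬎[38;2;13;25;8m[48;2;10;24;7m🬎[38;2;13;25;8m[48;2;10;24;7m🬎[38;2;13;25;8m[48;2;10;24;7m🬎[38;2;13;25;8m[48;2;10;24;7m🬎[38;2;13;25;8m[48;2;10;24;7m🬎[38;2;13;25;8m[48;2;10;24;7m🬎[38;2;13;25;8m[48;2;10;24;7m🬎[38;2;13;25;8m[48;2;10;24;7m🬎[0m
</frame>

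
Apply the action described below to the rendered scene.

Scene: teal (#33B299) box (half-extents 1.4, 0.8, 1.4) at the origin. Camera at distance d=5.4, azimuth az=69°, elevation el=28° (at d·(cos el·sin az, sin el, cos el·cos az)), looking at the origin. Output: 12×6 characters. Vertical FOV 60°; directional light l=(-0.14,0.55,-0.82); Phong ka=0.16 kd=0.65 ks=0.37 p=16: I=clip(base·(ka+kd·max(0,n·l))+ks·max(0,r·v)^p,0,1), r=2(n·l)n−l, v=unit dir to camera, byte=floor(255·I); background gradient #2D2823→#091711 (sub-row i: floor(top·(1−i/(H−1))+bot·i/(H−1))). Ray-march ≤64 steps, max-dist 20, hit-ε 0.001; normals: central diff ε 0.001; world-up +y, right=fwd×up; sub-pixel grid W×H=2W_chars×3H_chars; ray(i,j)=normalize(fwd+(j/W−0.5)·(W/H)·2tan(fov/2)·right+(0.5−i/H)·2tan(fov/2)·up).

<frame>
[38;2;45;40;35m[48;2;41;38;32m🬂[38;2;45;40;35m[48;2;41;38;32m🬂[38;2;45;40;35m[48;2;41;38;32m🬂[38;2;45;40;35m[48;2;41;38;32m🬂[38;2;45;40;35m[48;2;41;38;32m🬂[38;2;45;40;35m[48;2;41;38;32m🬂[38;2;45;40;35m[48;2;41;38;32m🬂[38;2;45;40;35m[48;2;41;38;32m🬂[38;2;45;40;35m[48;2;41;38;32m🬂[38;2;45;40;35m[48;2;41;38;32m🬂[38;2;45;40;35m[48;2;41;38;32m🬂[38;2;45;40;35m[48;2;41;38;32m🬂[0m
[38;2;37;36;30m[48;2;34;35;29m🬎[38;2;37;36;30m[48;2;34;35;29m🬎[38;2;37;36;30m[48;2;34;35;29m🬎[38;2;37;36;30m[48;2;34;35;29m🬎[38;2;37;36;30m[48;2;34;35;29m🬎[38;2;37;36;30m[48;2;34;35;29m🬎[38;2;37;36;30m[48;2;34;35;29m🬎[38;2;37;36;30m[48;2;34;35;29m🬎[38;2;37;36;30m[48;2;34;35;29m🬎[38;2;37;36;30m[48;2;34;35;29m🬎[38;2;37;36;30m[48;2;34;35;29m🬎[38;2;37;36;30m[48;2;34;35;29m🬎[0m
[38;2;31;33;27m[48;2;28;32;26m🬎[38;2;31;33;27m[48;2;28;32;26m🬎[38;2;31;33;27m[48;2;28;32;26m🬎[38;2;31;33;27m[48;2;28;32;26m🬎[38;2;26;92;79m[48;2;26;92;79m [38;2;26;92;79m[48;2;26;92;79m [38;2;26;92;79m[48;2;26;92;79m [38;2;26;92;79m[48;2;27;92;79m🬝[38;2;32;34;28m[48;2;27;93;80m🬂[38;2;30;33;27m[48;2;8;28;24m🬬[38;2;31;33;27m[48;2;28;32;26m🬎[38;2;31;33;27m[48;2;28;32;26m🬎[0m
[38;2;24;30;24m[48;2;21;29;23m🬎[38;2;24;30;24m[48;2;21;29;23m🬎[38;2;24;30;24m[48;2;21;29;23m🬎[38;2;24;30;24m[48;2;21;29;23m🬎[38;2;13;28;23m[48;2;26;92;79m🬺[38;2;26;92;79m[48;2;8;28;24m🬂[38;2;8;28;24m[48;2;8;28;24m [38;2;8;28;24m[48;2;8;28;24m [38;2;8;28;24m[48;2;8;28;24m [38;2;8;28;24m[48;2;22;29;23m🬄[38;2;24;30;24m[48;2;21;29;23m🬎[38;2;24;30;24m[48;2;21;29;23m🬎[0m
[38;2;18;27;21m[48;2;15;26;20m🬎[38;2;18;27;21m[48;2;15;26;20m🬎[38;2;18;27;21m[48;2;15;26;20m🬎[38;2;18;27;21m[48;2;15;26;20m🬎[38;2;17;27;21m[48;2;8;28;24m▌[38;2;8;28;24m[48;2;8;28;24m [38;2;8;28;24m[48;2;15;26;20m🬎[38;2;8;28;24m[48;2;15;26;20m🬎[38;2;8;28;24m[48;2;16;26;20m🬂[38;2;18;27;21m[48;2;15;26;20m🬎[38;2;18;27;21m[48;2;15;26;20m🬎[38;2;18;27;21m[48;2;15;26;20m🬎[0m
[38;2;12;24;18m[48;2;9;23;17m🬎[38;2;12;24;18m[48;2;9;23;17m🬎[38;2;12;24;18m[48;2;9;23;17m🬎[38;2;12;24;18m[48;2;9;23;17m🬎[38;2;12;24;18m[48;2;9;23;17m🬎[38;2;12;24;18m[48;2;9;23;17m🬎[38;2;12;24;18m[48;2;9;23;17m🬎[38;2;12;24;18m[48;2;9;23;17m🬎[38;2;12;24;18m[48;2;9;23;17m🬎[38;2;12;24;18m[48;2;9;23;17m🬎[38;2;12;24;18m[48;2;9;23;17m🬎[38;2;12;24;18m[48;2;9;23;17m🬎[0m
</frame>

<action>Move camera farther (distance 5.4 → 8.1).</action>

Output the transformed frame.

<frame>
[38;2;45;40;35m[48;2;41;38;32m🬂[38;2;45;40;35m[48;2;41;38;32m🬂[38;2;45;40;35m[48;2;41;38;32m🬂[38;2;45;40;35m[48;2;41;38;32m🬂[38;2;45;40;35m[48;2;41;38;32m🬂[38;2;45;40;35m[48;2;41;38;32m🬂[38;2;45;40;35m[48;2;41;38;32m🬂[38;2;45;40;35m[48;2;41;38;32m🬂[38;2;45;40;35m[48;2;41;38;32m🬂[38;2;45;40;35m[48;2;41;38;32m🬂[38;2;45;40;35m[48;2;41;38;32m🬂[38;2;45;40;35m[48;2;41;38;32m🬂[0m
[38;2;37;36;30m[48;2;34;35;29m🬎[38;2;37;36;30m[48;2;34;35;29m🬎[38;2;37;36;30m[48;2;34;35;29m🬎[38;2;37;36;30m[48;2;34;35;29m🬎[38;2;37;36;30m[48;2;34;35;29m🬎[38;2;37;36;30m[48;2;34;35;29m🬎[38;2;37;36;30m[48;2;34;35;29m🬎[38;2;37;36;30m[48;2;34;35;29m🬎[38;2;37;36;30m[48;2;34;35;29m🬎[38;2;37;36;30m[48;2;34;35;29m🬎[38;2;37;36;30m[48;2;34;35;29m🬎[38;2;37;36;30m[48;2;34;35;29m🬎[0m
[38;2;31;33;27m[48;2;28;32;26m🬎[38;2;31;33;27m[48;2;28;32;26m🬎[38;2;31;33;27m[48;2;28;32;26m🬎[38;2;31;33;27m[48;2;28;32;26m🬎[38;2;26;92;79m[48;2;26;32;26m🬇[38;2;32;34;28m[48;2;26;92;79m🬂[38;2;32;34;28m[48;2;26;92;79m🬂[38;2;26;92;79m[48;2;31;33;27m🬱[38;2;31;33;27m[48;2;28;32;26m🬎[38;2;31;33;27m[48;2;28;32;26m🬎[38;2;31;33;27m[48;2;28;32;26m🬎[38;2;31;33;27m[48;2;28;32;26m🬎[0m
[38;2;24;30;24m[48;2;21;29;23m🬎[38;2;24;30;24m[48;2;21;29;23m🬎[38;2;24;30;24m[48;2;21;29;23m🬎[38;2;24;30;24m[48;2;21;29;23m🬎[38;2;22;29;23m[48;2;8;28;24m🬺[38;2;26;92;79m[48;2;8;28;24m🬂[38;2;8;28;24m[48;2;8;28;24m [38;2;8;28;24m[48;2;8;28;24m [38;2;24;30;24m[48;2;21;29;23m🬎[38;2;24;30;24m[48;2;21;29;23m🬎[38;2;24;30;24m[48;2;21;29;23m🬎[38;2;24;30;24m[48;2;21;29;23m🬎[0m
[38;2;18;27;21m[48;2;15;26;20m🬎[38;2;18;27;21m[48;2;15;26;20m🬎[38;2;18;27;21m[48;2;15;26;20m🬎[38;2;18;27;21m[48;2;15;26;20m🬎[38;2;18;27;21m[48;2;15;26;20m🬎[38;2;8;28;24m[48;2;16;26;20m🬂[38;2;8;28;24m[48;2;16;26;20m🬀[38;2;18;27;21m[48;2;15;26;20m🬎[38;2;18;27;21m[48;2;15;26;20m🬎[38;2;18;27;21m[48;2;15;26;20m🬎[38;2;18;27;21m[48;2;15;26;20m🬎[38;2;18;27;21m[48;2;15;26;20m🬎[0m
[38;2;12;24;18m[48;2;9;23;17m🬎[38;2;12;24;18m[48;2;9;23;17m🬎[38;2;12;24;18m[48;2;9;23;17m🬎[38;2;12;24;18m[48;2;9;23;17m🬎[38;2;12;24;18m[48;2;9;23;17m🬎[38;2;12;24;18m[48;2;9;23;17m🬎[38;2;12;24;18m[48;2;9;23;17m🬎[38;2;12;24;18m[48;2;9;23;17m🬎[38;2;12;24;18m[48;2;9;23;17m🬎[38;2;12;24;18m[48;2;9;23;17m🬎[38;2;12;24;18m[48;2;9;23;17m🬎[38;2;12;24;18m[48;2;9;23;17m🬎[0m
</frame>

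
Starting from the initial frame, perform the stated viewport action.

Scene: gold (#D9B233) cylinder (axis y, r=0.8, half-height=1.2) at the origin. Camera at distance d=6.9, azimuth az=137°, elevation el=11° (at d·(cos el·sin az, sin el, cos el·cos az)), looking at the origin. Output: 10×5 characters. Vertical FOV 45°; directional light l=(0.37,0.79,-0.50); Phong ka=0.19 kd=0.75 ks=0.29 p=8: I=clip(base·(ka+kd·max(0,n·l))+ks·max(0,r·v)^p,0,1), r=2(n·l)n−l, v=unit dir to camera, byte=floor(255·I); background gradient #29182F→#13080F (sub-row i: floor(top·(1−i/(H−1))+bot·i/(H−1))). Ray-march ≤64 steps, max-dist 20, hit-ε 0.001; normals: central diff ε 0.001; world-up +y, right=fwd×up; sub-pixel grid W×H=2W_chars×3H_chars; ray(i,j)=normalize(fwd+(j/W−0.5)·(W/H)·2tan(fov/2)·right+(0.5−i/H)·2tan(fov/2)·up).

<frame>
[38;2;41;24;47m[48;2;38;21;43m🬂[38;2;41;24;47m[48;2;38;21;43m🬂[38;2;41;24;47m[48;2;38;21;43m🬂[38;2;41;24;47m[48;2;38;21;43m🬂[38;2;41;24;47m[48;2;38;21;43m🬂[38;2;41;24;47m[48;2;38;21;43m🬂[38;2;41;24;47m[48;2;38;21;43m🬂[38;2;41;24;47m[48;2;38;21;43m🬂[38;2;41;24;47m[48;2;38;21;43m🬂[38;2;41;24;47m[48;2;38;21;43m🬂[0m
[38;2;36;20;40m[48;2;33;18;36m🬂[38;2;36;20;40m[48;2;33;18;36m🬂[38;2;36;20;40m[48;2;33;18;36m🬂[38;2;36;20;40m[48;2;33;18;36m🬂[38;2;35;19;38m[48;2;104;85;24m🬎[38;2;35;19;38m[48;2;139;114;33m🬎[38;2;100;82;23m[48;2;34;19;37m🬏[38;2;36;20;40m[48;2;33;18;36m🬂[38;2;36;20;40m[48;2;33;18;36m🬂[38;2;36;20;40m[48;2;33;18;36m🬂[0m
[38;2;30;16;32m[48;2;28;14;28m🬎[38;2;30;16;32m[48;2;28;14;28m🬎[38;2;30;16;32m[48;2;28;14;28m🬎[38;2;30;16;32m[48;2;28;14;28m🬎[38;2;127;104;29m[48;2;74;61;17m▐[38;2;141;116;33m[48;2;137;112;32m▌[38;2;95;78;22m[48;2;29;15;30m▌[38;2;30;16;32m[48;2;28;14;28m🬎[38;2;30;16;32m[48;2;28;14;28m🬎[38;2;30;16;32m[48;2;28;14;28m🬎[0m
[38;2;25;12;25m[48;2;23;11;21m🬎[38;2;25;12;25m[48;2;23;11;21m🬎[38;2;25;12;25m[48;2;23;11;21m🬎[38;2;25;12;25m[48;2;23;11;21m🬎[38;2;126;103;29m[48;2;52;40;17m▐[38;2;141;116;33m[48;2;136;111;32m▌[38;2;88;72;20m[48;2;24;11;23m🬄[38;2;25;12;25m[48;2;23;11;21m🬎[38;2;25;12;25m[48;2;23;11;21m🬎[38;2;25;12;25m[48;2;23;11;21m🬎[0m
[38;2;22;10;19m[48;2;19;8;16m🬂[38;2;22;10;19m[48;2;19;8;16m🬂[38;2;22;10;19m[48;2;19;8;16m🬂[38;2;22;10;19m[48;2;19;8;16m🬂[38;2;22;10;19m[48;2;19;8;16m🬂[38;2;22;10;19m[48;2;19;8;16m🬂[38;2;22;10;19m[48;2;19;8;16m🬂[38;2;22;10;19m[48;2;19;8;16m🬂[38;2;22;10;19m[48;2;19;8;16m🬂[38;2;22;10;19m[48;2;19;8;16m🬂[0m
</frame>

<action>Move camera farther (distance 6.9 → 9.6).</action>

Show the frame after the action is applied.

<frame>
[38;2;41;24;47m[48;2;38;21;43m🬂[38;2;41;24;47m[48;2;38;21;43m🬂[38;2;41;24;47m[48;2;38;21;43m🬂[38;2;41;24;47m[48;2;38;21;43m🬂[38;2;41;24;47m[48;2;38;21;43m🬂[38;2;41;24;47m[48;2;38;21;43m🬂[38;2;41;24;47m[48;2;38;21;43m🬂[38;2;41;24;47m[48;2;38;21;43m🬂[38;2;41;24;47m[48;2;38;21;43m🬂[38;2;41;24;47m[48;2;38;21;43m🬂[0m
[38;2;36;20;40m[48;2;33;18;36m🬂[38;2;36;20;40m[48;2;33;18;36m🬂[38;2;36;20;40m[48;2;33;18;36m🬂[38;2;36;20;40m[48;2;33;18;36m🬂[38;2;36;20;40m[48;2;33;18;36m🬂[38;2;36;20;40m[48;2;33;18;36m🬂[38;2;36;20;40m[48;2;33;18;36m🬂[38;2;36;20;40m[48;2;33;18;36m🬂[38;2;36;20;40m[48;2;33;18;36m🬂[38;2;36;20;40m[48;2;33;18;36m🬂[0m
[38;2;30;16;32m[48;2;28;14;28m🬎[38;2;30;16;32m[48;2;28;14;28m🬎[38;2;30;16;32m[48;2;28;14;28m🬎[38;2;30;16;32m[48;2;28;14;28m🬎[38;2;113;92;26m[48;2;29;15;30m▐[38;2;141;116;33m[48;2;127;104;29m▌[38;2;30;16;32m[48;2;28;14;28m🬎[38;2;30;16;32m[48;2;28;14;28m🬎[38;2;30;16;32m[48;2;28;14;28m🬎[38;2;30;16;32m[48;2;28;14;28m🬎[0m
[38;2;25;12;25m[48;2;23;11;21m🬎[38;2;25;12;25m[48;2;23;11;21m🬎[38;2;25;12;25m[48;2;23;11;21m🬎[38;2;25;12;25m[48;2;23;11;21m🬎[38;2;111;91;26m[48;2;24;11;23m🬉[38;2;133;109;31m[48;2;23;11;21m🬎[38;2;25;12;25m[48;2;23;11;21m🬎[38;2;25;12;25m[48;2;23;11;21m🬎[38;2;25;12;25m[48;2;23;11;21m🬎[38;2;25;12;25m[48;2;23;11;21m🬎[0m
[38;2;22;10;19m[48;2;19;8;16m🬂[38;2;22;10;19m[48;2;19;8;16m🬂[38;2;22;10;19m[48;2;19;8;16m🬂[38;2;22;10;19m[48;2;19;8;16m🬂[38;2;22;10;19m[48;2;19;8;16m🬂[38;2;22;10;19m[48;2;19;8;16m🬂[38;2;22;10;19m[48;2;19;8;16m🬂[38;2;22;10;19m[48;2;19;8;16m🬂[38;2;22;10;19m[48;2;19;8;16m🬂[38;2;22;10;19m[48;2;19;8;16m🬂[0m
</frame>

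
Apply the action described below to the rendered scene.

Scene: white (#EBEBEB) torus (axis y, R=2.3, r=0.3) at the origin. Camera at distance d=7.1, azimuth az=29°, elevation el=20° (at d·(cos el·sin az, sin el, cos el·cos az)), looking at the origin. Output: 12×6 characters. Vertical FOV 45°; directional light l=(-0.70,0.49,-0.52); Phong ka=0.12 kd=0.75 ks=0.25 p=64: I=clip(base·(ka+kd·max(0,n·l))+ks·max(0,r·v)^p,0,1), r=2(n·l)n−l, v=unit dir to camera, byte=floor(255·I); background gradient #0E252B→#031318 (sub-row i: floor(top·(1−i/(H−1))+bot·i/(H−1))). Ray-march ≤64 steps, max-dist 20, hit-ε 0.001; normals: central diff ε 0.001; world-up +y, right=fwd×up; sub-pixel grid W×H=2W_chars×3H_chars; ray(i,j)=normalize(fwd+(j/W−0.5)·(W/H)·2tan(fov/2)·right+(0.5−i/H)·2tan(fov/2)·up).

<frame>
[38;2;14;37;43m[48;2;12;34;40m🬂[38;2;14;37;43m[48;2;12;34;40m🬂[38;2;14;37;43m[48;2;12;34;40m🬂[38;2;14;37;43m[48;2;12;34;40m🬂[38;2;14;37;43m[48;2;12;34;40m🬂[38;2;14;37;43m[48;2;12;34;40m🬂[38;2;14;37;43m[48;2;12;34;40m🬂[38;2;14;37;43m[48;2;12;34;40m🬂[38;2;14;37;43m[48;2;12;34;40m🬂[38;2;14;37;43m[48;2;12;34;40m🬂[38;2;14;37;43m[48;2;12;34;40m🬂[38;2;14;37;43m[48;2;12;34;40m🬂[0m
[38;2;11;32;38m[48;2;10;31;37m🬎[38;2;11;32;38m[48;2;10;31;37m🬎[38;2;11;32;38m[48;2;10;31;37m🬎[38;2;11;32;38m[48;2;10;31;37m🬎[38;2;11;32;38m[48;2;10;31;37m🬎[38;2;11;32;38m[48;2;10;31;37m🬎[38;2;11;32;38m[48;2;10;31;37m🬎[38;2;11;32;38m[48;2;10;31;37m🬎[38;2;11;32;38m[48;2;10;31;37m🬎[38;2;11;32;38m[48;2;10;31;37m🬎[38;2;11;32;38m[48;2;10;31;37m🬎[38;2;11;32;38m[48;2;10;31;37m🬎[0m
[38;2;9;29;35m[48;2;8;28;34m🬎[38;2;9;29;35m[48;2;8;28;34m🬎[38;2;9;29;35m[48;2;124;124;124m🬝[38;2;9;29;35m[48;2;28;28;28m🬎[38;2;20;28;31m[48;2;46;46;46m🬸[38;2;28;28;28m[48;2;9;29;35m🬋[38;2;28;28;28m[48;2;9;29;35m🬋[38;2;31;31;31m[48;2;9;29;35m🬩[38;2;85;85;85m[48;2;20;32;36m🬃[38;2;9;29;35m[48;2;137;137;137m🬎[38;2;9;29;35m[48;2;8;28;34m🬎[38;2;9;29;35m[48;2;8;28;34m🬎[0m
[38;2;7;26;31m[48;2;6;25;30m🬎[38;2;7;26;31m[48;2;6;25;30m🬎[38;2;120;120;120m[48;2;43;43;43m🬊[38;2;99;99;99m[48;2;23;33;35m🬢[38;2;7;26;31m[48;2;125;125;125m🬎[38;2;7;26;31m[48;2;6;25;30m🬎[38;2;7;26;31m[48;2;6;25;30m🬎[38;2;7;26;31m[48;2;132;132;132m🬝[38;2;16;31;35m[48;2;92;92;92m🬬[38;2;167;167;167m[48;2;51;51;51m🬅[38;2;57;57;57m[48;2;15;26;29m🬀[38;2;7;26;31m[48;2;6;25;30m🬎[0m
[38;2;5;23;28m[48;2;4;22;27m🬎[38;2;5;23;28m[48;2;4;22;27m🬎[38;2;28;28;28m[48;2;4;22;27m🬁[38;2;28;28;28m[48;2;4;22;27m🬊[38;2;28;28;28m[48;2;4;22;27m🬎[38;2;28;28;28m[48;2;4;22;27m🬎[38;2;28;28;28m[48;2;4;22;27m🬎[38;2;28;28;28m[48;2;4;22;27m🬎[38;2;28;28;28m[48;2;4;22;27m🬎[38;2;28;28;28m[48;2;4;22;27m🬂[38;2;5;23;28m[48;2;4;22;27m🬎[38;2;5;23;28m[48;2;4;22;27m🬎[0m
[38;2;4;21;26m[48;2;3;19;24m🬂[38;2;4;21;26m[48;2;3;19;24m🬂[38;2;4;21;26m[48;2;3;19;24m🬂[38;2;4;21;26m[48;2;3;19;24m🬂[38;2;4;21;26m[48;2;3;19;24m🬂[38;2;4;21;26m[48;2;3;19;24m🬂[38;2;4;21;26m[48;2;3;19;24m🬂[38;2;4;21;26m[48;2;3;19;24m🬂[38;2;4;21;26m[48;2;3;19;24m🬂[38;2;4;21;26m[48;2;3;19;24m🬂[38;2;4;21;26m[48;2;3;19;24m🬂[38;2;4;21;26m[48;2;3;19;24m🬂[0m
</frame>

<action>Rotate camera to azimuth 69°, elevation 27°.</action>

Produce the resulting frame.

<frame>
[38;2;14;37;43m[48;2;12;34;40m🬂[38;2;14;37;43m[48;2;12;34;40m🬂[38;2;14;37;43m[48;2;12;34;40m🬂[38;2;14;37;43m[48;2;12;34;40m🬂[38;2;14;37;43m[48;2;12;34;40m🬂[38;2;14;37;43m[48;2;12;34;40m🬂[38;2;14;37;43m[48;2;12;34;40m🬂[38;2;14;37;43m[48;2;12;34;40m🬂[38;2;14;37;43m[48;2;12;34;40m🬂[38;2;14;37;43m[48;2;12;34;40m🬂[38;2;14;37;43m[48;2;12;34;40m🬂[38;2;14;37;43m[48;2;12;34;40m🬂[0m
[38;2;11;32;38m[48;2;10;31;37m🬎[38;2;11;32;38m[48;2;10;31;37m🬎[38;2;11;32;38m[48;2;10;31;37m🬎[38;2;11;32;38m[48;2;10;31;37m🬎[38;2;11;32;38m[48;2;10;31;37m🬎[38;2;11;32;38m[48;2;10;31;37m🬎[38;2;11;32;38m[48;2;10;31;37m🬎[38;2;11;32;38m[48;2;10;31;37m🬎[38;2;11;32;38m[48;2;10;31;37m🬎[38;2;11;32;38m[48;2;10;31;37m🬎[38;2;11;32;38m[48;2;10;31;37m🬎[38;2;11;32;38m[48;2;10;31;37m🬎[0m
[38;2;9;29;35m[48;2;8;28;34m🬎[38;2;9;29;35m[48;2;8;28;34m🬎[38;2;9;29;35m[48;2;116;116;116m🬝[38;2;14;29;33m[48;2;86;86;86m🬥[38;2;28;28;28m[48;2;9;29;35m🬋[38;2;100;100;100m[48;2;26;34;36m🬀[38;2;49;49;49m[48;2;18;28;31m🬂[38;2;107;107;107m[48;2;16;28;32m🬀[38;2;44;44;44m[48;2;16;28;32m🬇[38;2;13;29;34m[48;2;166;166;166m🬝[38;2;9;29;35m[48;2;8;28;34m🬎[38;2;9;29;35m[48;2;8;28;34m🬎[0m
[38;2;7;26;31m[48;2;6;25;30m🬎[38;2;7;26;31m[48;2;6;25;30m🬎[38;2;141;141;141m[48;2;46;46;46m🬉[38;2;129;129;129m[48;2;13;28;32m🬏[38;2;7;26;31m[48;2;6;25;30m🬎[38;2;7;26;31m[48;2;6;25;30m🬎[38;2;7;26;31m[48;2;6;25;30m🬎[38;2;7;26;31m[48;2;6;25;30m🬎[38;2;7;26;31m[48;2;6;25;30m🬎[38;2;37;43;45m[48;2;139;139;139m🬣[38;2;94;94;94m[48;2;12;26;30m🬄[38;2;7;26;31m[48;2;6;25;30m🬎[0m
[38;2;5;23;28m[48;2;4;22;27m🬎[38;2;5;23;28m[48;2;4;22;27m🬎[38;2;28;28;28m[48;2;4;22;27m🬁[38;2;55;55;55m[48;2;18;25;27m🬁[38;2;124;124;124m[48;2;28;28;28m🬂[38;2;6;24;29m[48;2;28;28;28m🬂[38;2;6;24;29m[48;2;28;28;28m🬂[38;2;23;27;28m[48;2;141;141;141m🬺[38;2;94;94;94m[48;2;22;26;27m🬂[38;2;30;30;30m[48;2;4;22;27m🬆[38;2;5;23;28m[48;2;4;22;27m🬎[38;2;5;23;28m[48;2;4;22;27m🬎[0m
[38;2;4;21;26m[48;2;3;19;24m🬂[38;2;4;21;26m[48;2;3;19;24m🬂[38;2;4;21;26m[48;2;3;19;24m🬂[38;2;4;21;26m[48;2;3;19;24m🬂[38;2;4;21;26m[48;2;3;19;24m🬂[38;2;4;21;26m[48;2;3;19;24m🬂[38;2;4;21;26m[48;2;3;19;24m🬂[38;2;4;21;26m[48;2;3;19;24m🬂[38;2;4;21;26m[48;2;3;19;24m🬂[38;2;4;21;26m[48;2;3;19;24m🬂[38;2;4;21;26m[48;2;3;19;24m🬂[38;2;4;21;26m[48;2;3;19;24m🬂[0m
</frame>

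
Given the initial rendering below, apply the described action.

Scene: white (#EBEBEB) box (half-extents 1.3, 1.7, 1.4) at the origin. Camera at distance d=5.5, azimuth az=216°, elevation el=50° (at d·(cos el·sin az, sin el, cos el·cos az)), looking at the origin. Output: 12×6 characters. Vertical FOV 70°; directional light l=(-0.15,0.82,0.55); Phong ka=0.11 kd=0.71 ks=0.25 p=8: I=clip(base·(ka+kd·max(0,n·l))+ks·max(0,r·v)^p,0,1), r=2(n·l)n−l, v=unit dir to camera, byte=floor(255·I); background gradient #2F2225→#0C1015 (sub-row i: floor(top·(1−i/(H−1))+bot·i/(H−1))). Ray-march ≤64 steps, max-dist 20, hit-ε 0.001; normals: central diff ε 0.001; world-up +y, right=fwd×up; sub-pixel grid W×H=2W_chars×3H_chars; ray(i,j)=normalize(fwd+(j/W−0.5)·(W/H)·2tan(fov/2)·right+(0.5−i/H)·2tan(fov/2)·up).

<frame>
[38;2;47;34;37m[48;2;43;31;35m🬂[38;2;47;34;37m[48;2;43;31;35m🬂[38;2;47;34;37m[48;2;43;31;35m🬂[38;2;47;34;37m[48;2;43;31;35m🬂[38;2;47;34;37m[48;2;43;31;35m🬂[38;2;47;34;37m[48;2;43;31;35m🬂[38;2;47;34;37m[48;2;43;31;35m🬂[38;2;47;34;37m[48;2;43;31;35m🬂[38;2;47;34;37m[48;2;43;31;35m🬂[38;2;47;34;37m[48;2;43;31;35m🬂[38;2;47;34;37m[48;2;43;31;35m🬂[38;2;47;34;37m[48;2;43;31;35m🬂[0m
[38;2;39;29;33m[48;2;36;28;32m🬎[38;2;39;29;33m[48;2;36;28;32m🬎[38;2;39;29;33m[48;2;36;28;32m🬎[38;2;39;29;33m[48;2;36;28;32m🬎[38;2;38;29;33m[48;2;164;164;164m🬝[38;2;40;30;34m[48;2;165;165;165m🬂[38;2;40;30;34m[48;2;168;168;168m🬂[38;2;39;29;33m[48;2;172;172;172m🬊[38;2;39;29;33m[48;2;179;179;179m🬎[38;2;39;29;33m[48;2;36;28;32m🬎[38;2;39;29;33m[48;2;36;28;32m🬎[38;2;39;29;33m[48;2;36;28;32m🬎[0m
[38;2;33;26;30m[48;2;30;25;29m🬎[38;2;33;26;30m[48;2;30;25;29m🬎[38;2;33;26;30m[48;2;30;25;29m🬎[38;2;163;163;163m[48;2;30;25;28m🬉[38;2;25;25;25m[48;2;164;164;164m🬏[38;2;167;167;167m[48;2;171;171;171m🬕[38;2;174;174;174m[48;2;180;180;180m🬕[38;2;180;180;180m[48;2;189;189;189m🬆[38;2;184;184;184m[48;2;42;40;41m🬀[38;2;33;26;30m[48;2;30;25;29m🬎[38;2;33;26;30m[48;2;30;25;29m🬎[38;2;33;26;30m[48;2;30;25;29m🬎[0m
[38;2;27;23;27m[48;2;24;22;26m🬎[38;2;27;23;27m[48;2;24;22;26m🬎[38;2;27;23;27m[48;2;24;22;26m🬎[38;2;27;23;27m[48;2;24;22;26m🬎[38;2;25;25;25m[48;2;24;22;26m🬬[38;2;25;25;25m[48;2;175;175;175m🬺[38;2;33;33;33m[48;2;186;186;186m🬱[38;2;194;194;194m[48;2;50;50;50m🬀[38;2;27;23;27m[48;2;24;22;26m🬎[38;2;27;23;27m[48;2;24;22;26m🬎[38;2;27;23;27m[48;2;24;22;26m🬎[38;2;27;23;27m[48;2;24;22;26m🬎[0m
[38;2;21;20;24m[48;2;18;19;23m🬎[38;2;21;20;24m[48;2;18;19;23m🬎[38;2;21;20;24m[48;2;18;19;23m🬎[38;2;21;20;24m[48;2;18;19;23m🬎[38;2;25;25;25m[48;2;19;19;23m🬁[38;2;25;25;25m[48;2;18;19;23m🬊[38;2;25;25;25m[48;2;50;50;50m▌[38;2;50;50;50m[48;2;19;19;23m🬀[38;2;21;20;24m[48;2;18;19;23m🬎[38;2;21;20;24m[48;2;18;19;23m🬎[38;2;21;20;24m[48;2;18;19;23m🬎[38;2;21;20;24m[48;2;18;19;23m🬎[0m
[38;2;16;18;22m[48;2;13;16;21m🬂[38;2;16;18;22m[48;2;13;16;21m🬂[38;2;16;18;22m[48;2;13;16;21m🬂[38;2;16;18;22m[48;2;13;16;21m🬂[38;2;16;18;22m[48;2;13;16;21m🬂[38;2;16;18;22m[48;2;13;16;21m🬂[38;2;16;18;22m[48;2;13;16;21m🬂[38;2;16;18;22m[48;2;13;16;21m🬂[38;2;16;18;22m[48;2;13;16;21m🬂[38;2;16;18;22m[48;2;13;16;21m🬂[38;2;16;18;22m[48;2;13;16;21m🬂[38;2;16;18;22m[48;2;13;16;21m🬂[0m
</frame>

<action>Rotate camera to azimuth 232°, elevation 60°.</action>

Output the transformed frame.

<frame>
[38;2;47;34;37m[48;2;43;31;35m🬂[38;2;47;34;37m[48;2;43;31;35m🬂[38;2;47;34;37m[48;2;43;31;35m🬂[38;2;47;34;37m[48;2;43;31;35m🬂[38;2;47;34;37m[48;2;43;31;35m🬂[38;2;47;34;37m[48;2;43;31;35m🬂[38;2;47;34;37m[48;2;43;31;35m🬂[38;2;47;34;37m[48;2;43;31;35m🬂[38;2;47;34;37m[48;2;43;31;35m🬂[38;2;47;34;37m[48;2;43;31;35m🬂[38;2;47;34;37m[48;2;43;31;35m🬂[38;2;47;34;37m[48;2;43;31;35m🬂[0m
[38;2;39;29;33m[48;2;36;28;32m🬎[38;2;39;29;33m[48;2;36;28;32m🬎[38;2;39;29;33m[48;2;36;28;32m🬎[38;2;39;29;33m[48;2;36;28;32m🬎[38;2;39;29;33m[48;2;163;163;163m🬎[38;2;40;30;34m[48;2;164;164;164m🬂[38;2;164;164;164m[48;2;167;167;167m🬆[38;2;39;29;33m[48;2;172;172;172m🬊[38;2;39;29;33m[48;2;36;28;32m🬎[38;2;39;29;33m[48;2;36;28;32m🬎[38;2;39;29;33m[48;2;36;28;32m🬎[38;2;39;29;33m[48;2;36;28;32m🬎[0m
[38;2;33;26;30m[48;2;30;25;29m🬎[38;2;33;26;30m[48;2;30;25;29m🬎[38;2;33;26;30m[48;2;30;25;29m🬎[38;2;162;162;162m[48;2;31;25;29m🬉[38;2;163;163;163m[48;2;164;164;164m🬕[38;2;165;165;165m[48;2;168;168;168m🬕[38;2;171;171;171m[48;2;176;176;176m🬕[38;2;177;177;177m[48;2;185;185;185m🬆[38;2;189;189;189m[48;2;50;50;50m🬝[38;2;50;50;50m[48;2;32;26;30m🬃[38;2;33;26;30m[48;2;30;25;29m🬎[38;2;33;26;30m[48;2;30;25;29m🬎[0m
[38;2;27;23;27m[48;2;24;22;26m🬎[38;2;27;23;27m[48;2;24;22;26m🬎[38;2;27;23;27m[48;2;24;22;26m🬎[38;2;27;23;27m[48;2;24;22;26m🬎[38;2;165;165;165m[48;2;25;23;26m🬁[38;2;168;168;168m[48;2;172;172;172m▌[38;2;179;179;179m[48;2;50;50;50m🬝[38;2;191;191;191m[48;2;50;50;50m🬂[38;2;50;50;50m[48;2;25;22;26m🬄[38;2;27;23;27m[48;2;24;22;26m🬎[38;2;27;23;27m[48;2;24;22;26m🬎[38;2;27;23;27m[48;2;24;22;26m🬎[0m
[38;2;21;20;24m[48;2;18;19;23m🬎[38;2;21;20;24m[48;2;18;19;23m🬎[38;2;21;20;24m[48;2;18;19;23m🬎[38;2;21;20;24m[48;2;18;19;23m🬎[38;2;21;20;24m[48;2;18;19;23m🬎[38;2;174;174;174m[48;2;25;25;29m🬁[38;2;50;50;50m[48;2;18;19;23m🬆[38;2;50;50;50m[48;2;19;19;23m🬀[38;2;21;20;24m[48;2;18;19;23m🬎[38;2;21;20;24m[48;2;18;19;23m🬎[38;2;21;20;24m[48;2;18;19;23m🬎[38;2;21;20;24m[48;2;18;19;23m🬎[0m
[38;2;16;18;22m[48;2;13;16;21m🬂[38;2;16;18;22m[48;2;13;16;21m🬂[38;2;16;18;22m[48;2;13;16;21m🬂[38;2;16;18;22m[48;2;13;16;21m🬂[38;2;16;18;22m[48;2;13;16;21m🬂[38;2;16;18;22m[48;2;13;16;21m🬂[38;2;16;18;22m[48;2;13;16;21m🬂[38;2;16;18;22m[48;2;13;16;21m🬂[38;2;16;18;22m[48;2;13;16;21m🬂[38;2;16;18;22m[48;2;13;16;21m🬂[38;2;16;18;22m[48;2;13;16;21m🬂[38;2;16;18;22m[48;2;13;16;21m🬂[0m
</frame>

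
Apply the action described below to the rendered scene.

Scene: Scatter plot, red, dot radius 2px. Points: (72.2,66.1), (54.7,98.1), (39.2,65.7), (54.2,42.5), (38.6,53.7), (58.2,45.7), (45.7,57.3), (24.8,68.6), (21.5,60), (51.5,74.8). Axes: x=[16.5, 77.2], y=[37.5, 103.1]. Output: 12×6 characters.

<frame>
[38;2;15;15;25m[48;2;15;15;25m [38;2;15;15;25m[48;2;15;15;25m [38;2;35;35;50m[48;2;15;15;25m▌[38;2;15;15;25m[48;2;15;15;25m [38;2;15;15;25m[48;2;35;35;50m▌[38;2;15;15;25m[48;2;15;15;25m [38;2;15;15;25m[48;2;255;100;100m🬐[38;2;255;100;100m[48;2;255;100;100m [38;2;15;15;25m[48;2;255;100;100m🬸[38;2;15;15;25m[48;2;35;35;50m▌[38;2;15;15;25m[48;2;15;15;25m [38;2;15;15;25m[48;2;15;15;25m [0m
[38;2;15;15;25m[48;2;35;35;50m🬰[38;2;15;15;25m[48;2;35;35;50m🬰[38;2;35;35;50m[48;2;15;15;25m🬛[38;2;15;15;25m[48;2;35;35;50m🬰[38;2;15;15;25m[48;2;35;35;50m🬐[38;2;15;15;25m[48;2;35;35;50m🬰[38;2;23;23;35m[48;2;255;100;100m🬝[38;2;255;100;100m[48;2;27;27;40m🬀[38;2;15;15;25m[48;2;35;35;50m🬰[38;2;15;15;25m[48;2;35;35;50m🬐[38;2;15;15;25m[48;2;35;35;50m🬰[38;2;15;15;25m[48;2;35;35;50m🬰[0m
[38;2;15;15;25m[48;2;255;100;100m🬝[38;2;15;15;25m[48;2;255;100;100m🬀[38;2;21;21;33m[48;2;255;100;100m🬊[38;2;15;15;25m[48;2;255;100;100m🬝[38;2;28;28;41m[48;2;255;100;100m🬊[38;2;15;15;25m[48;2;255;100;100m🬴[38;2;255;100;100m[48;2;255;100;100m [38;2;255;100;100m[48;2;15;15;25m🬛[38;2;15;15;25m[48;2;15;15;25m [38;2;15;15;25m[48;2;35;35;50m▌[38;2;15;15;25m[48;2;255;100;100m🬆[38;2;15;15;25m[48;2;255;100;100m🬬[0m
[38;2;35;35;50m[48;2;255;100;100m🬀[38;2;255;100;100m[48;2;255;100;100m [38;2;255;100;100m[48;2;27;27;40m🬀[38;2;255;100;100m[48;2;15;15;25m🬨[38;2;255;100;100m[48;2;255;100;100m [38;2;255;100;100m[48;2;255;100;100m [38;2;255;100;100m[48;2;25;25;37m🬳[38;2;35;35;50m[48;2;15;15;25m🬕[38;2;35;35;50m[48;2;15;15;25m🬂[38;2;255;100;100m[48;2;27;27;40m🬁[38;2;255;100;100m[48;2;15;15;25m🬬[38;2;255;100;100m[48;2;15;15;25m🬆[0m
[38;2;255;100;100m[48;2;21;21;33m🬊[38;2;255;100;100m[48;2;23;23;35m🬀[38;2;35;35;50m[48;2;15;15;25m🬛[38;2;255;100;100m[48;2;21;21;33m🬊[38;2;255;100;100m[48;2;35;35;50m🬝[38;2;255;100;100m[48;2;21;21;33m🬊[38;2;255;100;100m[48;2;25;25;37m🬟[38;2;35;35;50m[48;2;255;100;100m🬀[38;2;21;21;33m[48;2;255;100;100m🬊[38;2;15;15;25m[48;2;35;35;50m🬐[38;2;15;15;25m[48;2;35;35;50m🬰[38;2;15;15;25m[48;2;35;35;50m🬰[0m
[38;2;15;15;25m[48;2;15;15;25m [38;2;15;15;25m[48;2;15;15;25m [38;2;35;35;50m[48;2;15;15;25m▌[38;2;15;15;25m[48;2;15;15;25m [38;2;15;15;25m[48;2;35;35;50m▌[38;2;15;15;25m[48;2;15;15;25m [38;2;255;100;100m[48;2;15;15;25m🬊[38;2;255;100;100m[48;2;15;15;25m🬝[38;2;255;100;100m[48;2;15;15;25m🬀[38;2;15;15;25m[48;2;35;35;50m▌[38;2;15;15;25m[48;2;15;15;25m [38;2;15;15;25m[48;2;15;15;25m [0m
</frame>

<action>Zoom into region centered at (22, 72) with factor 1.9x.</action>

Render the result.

<frame>
[38;2;15;15;25m[48;2;15;15;25m [38;2;15;15;25m[48;2;15;15;25m [38;2;35;35;50m[48;2;15;15;25m▌[38;2;15;15;25m[48;2;15;15;25m [38;2;15;15;25m[48;2;35;35;50m▌[38;2;15;15;25m[48;2;15;15;25m [38;2;15;15;25m[48;2;15;15;25m [38;2;35;35;50m[48;2;15;15;25m▌[38;2;15;15;25m[48;2;15;15;25m [38;2;15;15;25m[48;2;35;35;50m▌[38;2;15;15;25m[48;2;15;15;25m [38;2;15;15;25m[48;2;15;15;25m [0m
[38;2;15;15;25m[48;2;35;35;50m🬰[38;2;15;15;25m[48;2;35;35;50m🬰[38;2;35;35;50m[48;2;15;15;25m🬛[38;2;15;15;25m[48;2;35;35;50m🬰[38;2;15;15;25m[48;2;35;35;50m🬐[38;2;15;15;25m[48;2;35;35;50m🬰[38;2;15;15;25m[48;2;35;35;50m🬰[38;2;35;35;50m[48;2;15;15;25m🬛[38;2;15;15;25m[48;2;35;35;50m🬰[38;2;15;15;25m[48;2;35;35;50m🬐[38;2;15;15;25m[48;2;35;35;50m🬰[38;2;15;15;25m[48;2;35;35;50m🬰[0m
[38;2;15;15;25m[48;2;15;15;25m [38;2;15;15;25m[48;2;15;15;25m [38;2;35;35;50m[48;2;15;15;25m▌[38;2;15;15;25m[48;2;15;15;25m [38;2;15;15;25m[48;2;35;35;50m▌[38;2;15;15;25m[48;2;15;15;25m [38;2;15;15;25m[48;2;255;100;100m🬝[38;2;35;35;50m[48;2;15;15;25m▌[38;2;15;15;25m[48;2;15;15;25m [38;2;15;15;25m[48;2;35;35;50m▌[38;2;15;15;25m[48;2;15;15;25m [38;2;15;15;25m[48;2;15;15;25m [0m
[38;2;35;35;50m[48;2;15;15;25m🬂[38;2;35;35;50m[48;2;15;15;25m🬂[38;2;35;35;50m[48;2;15;15;25m🬕[38;2;35;35;50m[48;2;15;15;25m🬂[38;2;35;35;50m[48;2;15;15;25m🬨[38;2;23;23;35m[48;2;255;100;100m🬴[38;2;255;100;100m[48;2;255;100;100m [38;2;255;100;100m[48;2;25;25;37m🬛[38;2;35;35;50m[48;2;15;15;25m🬂[38;2;35;35;50m[48;2;15;15;25m🬨[38;2;23;23;35m[48;2;255;100;100m🬝[38;2;35;35;50m[48;2;255;100;100m🬀[0m
[38;2;15;15;25m[48;2;35;35;50m🬰[38;2;15;15;25m[48;2;35;35;50m🬰[38;2;35;35;50m[48;2;15;15;25m🬛[38;2;15;15;25m[48;2;35;35;50m🬰[38;2;27;27;40m[48;2;255;100;100m🬝[38;2;15;15;25m[48;2;255;100;100m🬀[38;2;25;25;37m[48;2;255;100;100m🬈[38;2;35;35;50m[48;2;15;15;25m🬛[38;2;15;15;25m[48;2;35;35;50m🬰[38;2;15;15;25m[48;2;35;35;50m🬐[38;2;15;15;25m[48;2;35;35;50m🬰[38;2;255;100;100m[48;2;21;21;33m🬊[0m
[38;2;15;15;25m[48;2;15;15;25m [38;2;15;15;25m[48;2;15;15;25m [38;2;35;35;50m[48;2;15;15;25m▌[38;2;15;15;25m[48;2;15;15;25m [38;2;15;15;25m[48;2;35;35;50m▌[38;2;255;100;100m[48;2;15;15;25m🬊[38;2;255;100;100m[48;2;15;15;25m🬀[38;2;35;35;50m[48;2;15;15;25m▌[38;2;15;15;25m[48;2;15;15;25m [38;2;15;15;25m[48;2;35;35;50m▌[38;2;15;15;25m[48;2;255;100;100m🬝[38;2;15;15;25m[48;2;255;100;100m🬀[0m
</frame>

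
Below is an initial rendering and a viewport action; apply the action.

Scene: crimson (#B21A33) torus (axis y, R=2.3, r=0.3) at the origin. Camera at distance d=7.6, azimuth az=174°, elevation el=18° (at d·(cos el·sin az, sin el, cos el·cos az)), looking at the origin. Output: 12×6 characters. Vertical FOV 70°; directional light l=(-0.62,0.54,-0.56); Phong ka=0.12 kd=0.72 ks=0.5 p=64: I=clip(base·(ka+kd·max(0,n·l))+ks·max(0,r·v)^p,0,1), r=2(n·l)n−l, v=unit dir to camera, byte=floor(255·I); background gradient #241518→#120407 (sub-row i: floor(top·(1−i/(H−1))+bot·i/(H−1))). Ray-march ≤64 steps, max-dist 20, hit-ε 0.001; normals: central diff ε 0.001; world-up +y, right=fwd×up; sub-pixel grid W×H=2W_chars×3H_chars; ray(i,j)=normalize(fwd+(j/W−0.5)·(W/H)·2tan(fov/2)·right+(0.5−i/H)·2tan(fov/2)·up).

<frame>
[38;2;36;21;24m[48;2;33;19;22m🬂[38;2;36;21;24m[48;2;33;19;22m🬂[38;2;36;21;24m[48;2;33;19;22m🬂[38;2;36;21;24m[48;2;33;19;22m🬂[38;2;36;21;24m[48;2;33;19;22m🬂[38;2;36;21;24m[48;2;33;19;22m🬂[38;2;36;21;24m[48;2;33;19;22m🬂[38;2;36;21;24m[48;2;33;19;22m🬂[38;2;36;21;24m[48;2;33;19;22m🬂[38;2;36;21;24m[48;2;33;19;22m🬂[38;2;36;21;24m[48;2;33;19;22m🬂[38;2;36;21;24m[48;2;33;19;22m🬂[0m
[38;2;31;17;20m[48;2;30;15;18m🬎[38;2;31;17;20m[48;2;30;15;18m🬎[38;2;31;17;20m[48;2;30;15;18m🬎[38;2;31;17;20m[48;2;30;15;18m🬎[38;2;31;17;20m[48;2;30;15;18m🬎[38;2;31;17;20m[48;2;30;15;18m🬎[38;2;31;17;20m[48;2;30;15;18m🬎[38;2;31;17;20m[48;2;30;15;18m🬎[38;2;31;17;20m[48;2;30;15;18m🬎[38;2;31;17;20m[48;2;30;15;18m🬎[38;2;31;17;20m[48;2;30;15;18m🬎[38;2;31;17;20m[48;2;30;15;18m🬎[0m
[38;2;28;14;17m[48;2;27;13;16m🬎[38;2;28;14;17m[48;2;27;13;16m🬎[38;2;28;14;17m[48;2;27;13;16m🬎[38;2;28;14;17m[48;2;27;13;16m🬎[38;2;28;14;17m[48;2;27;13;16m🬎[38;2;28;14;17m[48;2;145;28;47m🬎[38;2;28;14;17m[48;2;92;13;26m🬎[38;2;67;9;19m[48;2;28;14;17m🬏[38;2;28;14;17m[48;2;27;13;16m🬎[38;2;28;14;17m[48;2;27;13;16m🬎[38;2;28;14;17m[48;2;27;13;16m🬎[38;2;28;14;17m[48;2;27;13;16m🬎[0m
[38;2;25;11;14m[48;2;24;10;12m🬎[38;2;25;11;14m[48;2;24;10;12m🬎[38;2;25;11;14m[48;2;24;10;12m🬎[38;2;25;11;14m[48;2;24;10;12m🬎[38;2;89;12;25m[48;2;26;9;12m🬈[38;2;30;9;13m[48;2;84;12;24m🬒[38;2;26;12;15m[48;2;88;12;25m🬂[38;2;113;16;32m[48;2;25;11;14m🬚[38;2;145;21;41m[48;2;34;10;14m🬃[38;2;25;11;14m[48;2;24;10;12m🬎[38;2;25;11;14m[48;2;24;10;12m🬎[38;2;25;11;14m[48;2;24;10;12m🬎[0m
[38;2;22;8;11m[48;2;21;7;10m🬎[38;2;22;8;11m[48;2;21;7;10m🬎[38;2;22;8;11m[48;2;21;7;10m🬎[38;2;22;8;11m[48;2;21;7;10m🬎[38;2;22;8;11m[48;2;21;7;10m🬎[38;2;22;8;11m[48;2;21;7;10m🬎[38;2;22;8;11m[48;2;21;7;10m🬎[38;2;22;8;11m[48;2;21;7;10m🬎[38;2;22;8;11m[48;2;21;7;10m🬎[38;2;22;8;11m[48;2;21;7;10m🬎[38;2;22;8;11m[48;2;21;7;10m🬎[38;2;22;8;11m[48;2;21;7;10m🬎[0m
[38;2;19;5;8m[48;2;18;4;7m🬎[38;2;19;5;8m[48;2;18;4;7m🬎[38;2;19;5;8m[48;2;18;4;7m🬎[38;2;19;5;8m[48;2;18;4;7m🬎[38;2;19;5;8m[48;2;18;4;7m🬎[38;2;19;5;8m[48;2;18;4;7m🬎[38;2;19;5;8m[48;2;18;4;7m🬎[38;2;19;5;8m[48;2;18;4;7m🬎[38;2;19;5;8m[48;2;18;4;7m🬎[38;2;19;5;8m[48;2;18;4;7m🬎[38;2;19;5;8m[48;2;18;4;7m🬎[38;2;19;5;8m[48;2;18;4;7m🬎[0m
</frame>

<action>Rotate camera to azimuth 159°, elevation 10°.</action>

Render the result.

<frame>
[38;2;36;21;24m[48;2;33;19;22m🬂[38;2;36;21;24m[48;2;33;19;22m🬂[38;2;36;21;24m[48;2;33;19;22m🬂[38;2;36;21;24m[48;2;33;19;22m🬂[38;2;36;21;24m[48;2;33;19;22m🬂[38;2;36;21;24m[48;2;33;19;22m🬂[38;2;36;21;24m[48;2;33;19;22m🬂[38;2;36;21;24m[48;2;33;19;22m🬂[38;2;36;21;24m[48;2;33;19;22m🬂[38;2;36;21;24m[48;2;33;19;22m🬂[38;2;36;21;24m[48;2;33;19;22m🬂[38;2;36;21;24m[48;2;33;19;22m🬂[0m
[38;2;31;17;20m[48;2;30;15;18m🬎[38;2;31;17;20m[48;2;30;15;18m🬎[38;2;31;17;20m[48;2;30;15;18m🬎[38;2;31;17;20m[48;2;30;15;18m🬎[38;2;31;17;20m[48;2;30;15;18m🬎[38;2;31;17;20m[48;2;30;15;18m🬎[38;2;31;17;20m[48;2;30;15;18m🬎[38;2;31;17;20m[48;2;30;15;18m🬎[38;2;31;17;20m[48;2;30;15;18m🬎[38;2;31;17;20m[48;2;30;15;18m🬎[38;2;31;17;20m[48;2;30;15;18m🬎[38;2;31;17;20m[48;2;30;15;18m🬎[0m
[38;2;28;14;17m[48;2;27;13;16m🬎[38;2;28;14;17m[48;2;27;13;16m🬎[38;2;28;14;17m[48;2;27;13;16m🬎[38;2;28;14;17m[48;2;27;13;16m🬎[38;2;28;14;17m[48;2;27;13;16m🬎[38;2;28;14;17m[48;2;27;13;16m🬎[38;2;28;14;17m[48;2;27;13;16m🬎[38;2;28;14;17m[48;2;27;13;16m🬎[38;2;28;14;17m[48;2;27;13;16m🬎[38;2;28;14;17m[48;2;27;13;16m🬎[38;2;28;14;17m[48;2;27;13;16m🬎[38;2;28;14;17m[48;2;27;13;16m🬎[0m
[38;2;25;11;14m[48;2;24;10;12m🬎[38;2;25;11;14m[48;2;24;10;12m🬎[38;2;25;11;14m[48;2;24;10;12m🬎[38;2;25;11;14m[48;2;24;10;12m🬎[38;2;78;10;22m[48;2;22;6;9m🬂[38;2;55;8;16m[48;2;26;9;12m🬇[38;2;78;11;22m[48;2;25;11;13m🬋[38;2;23;8;11m[48;2;96;13;27m🬰[38;2;127;18;36m[48;2;34;10;14m🬀[38;2;25;11;14m[48;2;24;10;12m🬎[38;2;25;11;14m[48;2;24;10;12m🬎[38;2;25;11;14m[48;2;24;10;12m🬎[0m
[38;2;22;8;11m[48;2;21;7;10m🬎[38;2;22;8;11m[48;2;21;7;10m🬎[38;2;22;8;11m[48;2;21;7;10m🬎[38;2;22;8;11m[48;2;21;7;10m🬎[38;2;22;8;11m[48;2;21;7;10m🬎[38;2;22;8;11m[48;2;21;7;10m🬎[38;2;22;8;11m[48;2;21;7;10m🬎[38;2;22;8;11m[48;2;21;7;10m🬎[38;2;22;8;11m[48;2;21;7;10m🬎[38;2;22;8;11m[48;2;21;7;10m🬎[38;2;22;8;11m[48;2;21;7;10m🬎[38;2;22;8;11m[48;2;21;7;10m🬎[0m
[38;2;19;5;8m[48;2;18;4;7m🬎[38;2;19;5;8m[48;2;18;4;7m🬎[38;2;19;5;8m[48;2;18;4;7m🬎[38;2;19;5;8m[48;2;18;4;7m🬎[38;2;19;5;8m[48;2;18;4;7m🬎[38;2;19;5;8m[48;2;18;4;7m🬎[38;2;19;5;8m[48;2;18;4;7m🬎[38;2;19;5;8m[48;2;18;4;7m🬎[38;2;19;5;8m[48;2;18;4;7m🬎[38;2;19;5;8m[48;2;18;4;7m🬎[38;2;19;5;8m[48;2;18;4;7m🬎[38;2;19;5;8m[48;2;18;4;7m🬎[0m
</frame>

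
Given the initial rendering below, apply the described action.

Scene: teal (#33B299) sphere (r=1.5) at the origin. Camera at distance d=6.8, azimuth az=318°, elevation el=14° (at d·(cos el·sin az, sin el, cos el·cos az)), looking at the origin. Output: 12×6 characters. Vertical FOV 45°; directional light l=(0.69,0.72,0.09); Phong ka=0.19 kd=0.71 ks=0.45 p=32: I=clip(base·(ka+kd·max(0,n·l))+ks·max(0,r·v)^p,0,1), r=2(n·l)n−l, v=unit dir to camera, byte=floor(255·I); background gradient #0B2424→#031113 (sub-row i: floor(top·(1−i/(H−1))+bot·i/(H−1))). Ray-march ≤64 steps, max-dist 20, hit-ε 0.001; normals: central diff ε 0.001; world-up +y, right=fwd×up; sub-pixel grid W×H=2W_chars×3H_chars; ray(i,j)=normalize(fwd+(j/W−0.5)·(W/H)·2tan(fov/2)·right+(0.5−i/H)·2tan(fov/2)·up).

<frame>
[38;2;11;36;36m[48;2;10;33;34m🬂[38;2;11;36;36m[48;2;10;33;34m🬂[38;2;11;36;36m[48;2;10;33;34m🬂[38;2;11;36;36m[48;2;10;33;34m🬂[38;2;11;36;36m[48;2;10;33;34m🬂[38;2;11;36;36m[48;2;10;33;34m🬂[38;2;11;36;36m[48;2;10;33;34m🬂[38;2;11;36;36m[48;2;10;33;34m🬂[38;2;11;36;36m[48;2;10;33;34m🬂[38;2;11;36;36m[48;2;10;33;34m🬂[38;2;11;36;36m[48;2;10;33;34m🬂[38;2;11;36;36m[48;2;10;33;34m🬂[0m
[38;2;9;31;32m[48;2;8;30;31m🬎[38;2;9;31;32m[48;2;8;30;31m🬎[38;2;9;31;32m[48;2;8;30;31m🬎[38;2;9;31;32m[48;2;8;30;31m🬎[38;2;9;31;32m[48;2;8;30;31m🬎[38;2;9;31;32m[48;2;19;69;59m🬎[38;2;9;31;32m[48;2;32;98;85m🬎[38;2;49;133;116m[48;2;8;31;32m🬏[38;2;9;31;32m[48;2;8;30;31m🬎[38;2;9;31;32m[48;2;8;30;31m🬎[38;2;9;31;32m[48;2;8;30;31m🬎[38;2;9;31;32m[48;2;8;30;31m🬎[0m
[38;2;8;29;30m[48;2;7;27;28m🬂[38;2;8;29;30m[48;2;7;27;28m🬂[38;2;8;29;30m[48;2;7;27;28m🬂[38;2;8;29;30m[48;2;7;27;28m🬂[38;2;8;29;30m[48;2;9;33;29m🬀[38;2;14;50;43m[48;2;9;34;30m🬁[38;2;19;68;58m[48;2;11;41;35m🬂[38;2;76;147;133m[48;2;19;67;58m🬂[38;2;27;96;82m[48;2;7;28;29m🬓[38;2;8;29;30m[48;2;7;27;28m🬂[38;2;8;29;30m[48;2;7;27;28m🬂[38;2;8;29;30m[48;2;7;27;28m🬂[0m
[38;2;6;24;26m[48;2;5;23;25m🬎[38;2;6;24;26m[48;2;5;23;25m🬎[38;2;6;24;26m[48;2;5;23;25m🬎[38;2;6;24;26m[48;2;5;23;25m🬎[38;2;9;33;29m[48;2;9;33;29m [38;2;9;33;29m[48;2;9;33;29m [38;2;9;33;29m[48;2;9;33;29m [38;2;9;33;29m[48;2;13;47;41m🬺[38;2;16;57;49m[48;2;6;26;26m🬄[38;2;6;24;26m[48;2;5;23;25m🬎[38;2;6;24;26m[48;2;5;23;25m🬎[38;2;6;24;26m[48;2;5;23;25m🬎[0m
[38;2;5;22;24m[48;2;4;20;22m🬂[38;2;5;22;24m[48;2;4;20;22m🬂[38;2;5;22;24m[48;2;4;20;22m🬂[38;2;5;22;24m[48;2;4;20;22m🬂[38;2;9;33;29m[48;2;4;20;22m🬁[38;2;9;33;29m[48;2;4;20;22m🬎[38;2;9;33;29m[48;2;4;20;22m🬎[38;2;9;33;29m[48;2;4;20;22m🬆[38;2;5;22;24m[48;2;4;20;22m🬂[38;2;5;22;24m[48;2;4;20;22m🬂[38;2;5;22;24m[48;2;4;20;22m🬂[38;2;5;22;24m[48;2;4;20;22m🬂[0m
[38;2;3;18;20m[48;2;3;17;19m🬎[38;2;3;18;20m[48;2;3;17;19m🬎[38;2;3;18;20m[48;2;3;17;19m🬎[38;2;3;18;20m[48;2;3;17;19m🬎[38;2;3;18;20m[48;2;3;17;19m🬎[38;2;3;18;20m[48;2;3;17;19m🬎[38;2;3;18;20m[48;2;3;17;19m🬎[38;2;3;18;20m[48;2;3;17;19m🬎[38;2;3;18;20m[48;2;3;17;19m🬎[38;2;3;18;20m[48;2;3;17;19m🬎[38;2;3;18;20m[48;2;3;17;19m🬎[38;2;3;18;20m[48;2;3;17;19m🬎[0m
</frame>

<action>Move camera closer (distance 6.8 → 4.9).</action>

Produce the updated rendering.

<frame>
[38;2;11;36;36m[48;2;10;33;34m🬂[38;2;11;36;36m[48;2;10;33;34m🬂[38;2;11;36;36m[48;2;10;33;34m🬂[38;2;11;36;36m[48;2;10;33;34m🬂[38;2;11;36;36m[48;2;10;33;34m🬂[38;2;11;36;36m[48;2;10;33;34m🬂[38;2;11;36;36m[48;2;10;33;34m🬂[38;2;11;36;36m[48;2;10;33;34m🬂[38;2;11;36;36m[48;2;10;33;34m🬂[38;2;11;36;36m[48;2;10;33;34m🬂[38;2;11;36;36m[48;2;10;33;34m🬂[38;2;11;36;36m[48;2;10;33;34m🬂[0m
[38;2;9;31;32m[48;2;8;30;31m🬎[38;2;9;31;32m[48;2;8;30;31m🬎[38;2;9;31;32m[48;2;8;30;31m🬎[38;2;8;31;32m[48;2;9;33;29m🬝[38;2;19;67;58m[48;2;10;37;33m🬁[38;2;19;69;60m[48;2;13;46;39m🬊[38;2;25;87;75m[48;2;17;61;52m🬊[38;2;134;204;190m[48;2;36;103;89m🬇[38;2;9;31;32m[48;2;66;141;126m🬊[38;2;9;31;32m[48;2;8;30;31m🬎[38;2;9;31;32m[48;2;8;30;31m🬎[38;2;9;31;32m[48;2;8;30;31m🬎[0m
[38;2;8;29;30m[48;2;7;27;28m🬂[38;2;8;29;30m[48;2;7;27;28m🬂[38;2;8;29;30m[48;2;7;27;28m🬂[38;2;9;33;29m[48;2;9;33;29m [38;2;9;33;29m[48;2;9;33;29m [38;2;9;33;29m[48;2;9;33;29m [38;2;14;48;42m[48;2;9;35;30m🬁[38;2;16;59;50m[48;2;11;40;34m🬊[38;2;30;90;78m[48;2;18;64;55m🬂[38;2;26;94;81m[48;2;7;28;29m▌[38;2;8;29;30m[48;2;7;27;28m🬂[38;2;8;29;30m[48;2;7;27;28m🬂[0m
[38;2;6;24;26m[48;2;5;23;25m🬎[38;2;6;24;26m[48;2;5;23;25m🬎[38;2;6;24;26m[48;2;5;23;25m🬎[38;2;9;33;29m[48;2;9;33;29m [38;2;9;33;29m[48;2;9;33;29m [38;2;9;33;29m[48;2;9;33;29m [38;2;9;33;29m[48;2;9;33;29m [38;2;9;33;29m[48;2;9;33;29m [38;2;15;52;45m[48;2;9;36;31m🬁[38;2;16;60;51m[48;2;7;29;29m🬄[38;2;6;24;26m[48;2;5;23;25m🬎[38;2;6;24;26m[48;2;5;23;25m🬎[0m
[38;2;5;22;24m[48;2;4;20;22m🬂[38;2;5;22;24m[48;2;4;20;22m🬂[38;2;5;22;24m[48;2;4;20;22m🬂[38;2;9;33;29m[48;2;4;20;22m🬊[38;2;9;33;29m[48;2;9;33;29m [38;2;9;33;29m[48;2;9;33;29m [38;2;9;33;29m[48;2;9;33;29m [38;2;9;33;29m[48;2;9;33;29m [38;2;9;33;29m[48;2;4;20;22m🬝[38;2;10;36;31m[48;2;4;20;22m🬀[38;2;5;22;24m[48;2;4;20;22m🬂[38;2;5;22;24m[48;2;4;20;22m🬂[0m
[38;2;3;18;20m[48;2;3;17;19m🬎[38;2;3;18;20m[48;2;3;17;19m🬎[38;2;3;18;20m[48;2;3;17;19m🬎[38;2;3;18;20m[48;2;3;17;19m🬎[38;2;9;33;29m[48;2;3;17;19m🬁[38;2;9;33;29m[48;2;3;17;19m🬂[38;2;9;33;29m[48;2;3;17;19m🬂[38;2;9;33;29m[48;2;3;17;19m🬂[38;2;3;18;20m[48;2;3;17;19m🬎[38;2;3;18;20m[48;2;3;17;19m🬎[38;2;3;18;20m[48;2;3;17;19m🬎[38;2;3;18;20m[48;2;3;17;19m🬎[0m
</frame>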